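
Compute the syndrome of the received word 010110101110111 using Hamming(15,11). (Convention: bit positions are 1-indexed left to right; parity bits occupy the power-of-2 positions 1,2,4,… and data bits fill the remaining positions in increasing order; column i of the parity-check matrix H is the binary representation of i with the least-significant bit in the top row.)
Syndrome s = H · r^T (mod 2), r = 010110101110111:
  s[0] = (101010101010101)·(010110101110111) mod 2 = 0+0+0+0+1+0+1+0+1+0+1+0+1+0+1 mod 2 = 0
  s[1] = (011001100110011)·(010110101110111) mod 2 = 0+1+0+0+0+0+1+0+0+1+1+0+0+1+1 mod 2 = 0
  s[2] = (000111100001111)·(010110101110111) mod 2 = 0+0+0+1+1+0+1+0+0+0+0+0+1+1+1 mod 2 = 0
  s[3] = (000000011111111)·(010110101110111) mod 2 = 0+0+0+0+0+0+0+0+1+1+1+0+1+1+1 mod 2 = 0
Syndrome = 0000
s = 0: no error detected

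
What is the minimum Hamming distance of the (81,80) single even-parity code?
d_min = 2 (flipping one data bit also flips the parity bit, so the two closest codewords differ in exactly 2 positions).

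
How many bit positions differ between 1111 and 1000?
XOR = 0111, count of 1s = 3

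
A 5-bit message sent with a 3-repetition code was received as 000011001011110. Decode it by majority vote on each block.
Split into 3-bit blocks and majority-vote each:
  block 1 = 000: 0 ones, 3 zeros → 0
  block 2 = 011: 2 ones, 1 zeros → 1
  block 3 = 001: 1 ones, 2 zeros → 0
  block 4 = 011: 2 ones, 1 zeros → 1
  block 5 = 110: 2 ones, 1 zeros → 1
Decoded = 01011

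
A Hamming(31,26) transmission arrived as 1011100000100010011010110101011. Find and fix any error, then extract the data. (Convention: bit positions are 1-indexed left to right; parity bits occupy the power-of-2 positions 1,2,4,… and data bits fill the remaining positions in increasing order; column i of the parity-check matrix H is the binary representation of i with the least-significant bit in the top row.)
Syndrome s = H · r^T (mod 2), r = 1011100000100010011010110101011:
  s[0] = (1010101010101010101010101010101)·(1011100000100010011010110101011) mod 2 = 1+0+1+0+1+0+0+0+0+0+1+0+0+0+1+0+0+0+1+0+1+0+1+0+0+0+0+0+0+0+1 mod 2 = 1
  s[1] = (0110011001100110011001100110011)·(1011100000100010011010110101011) mod 2 = 0+0+1+0+0+0+0+0+0+0+1+0+0+0+1+0+0+1+1+0+0+0+1+0+0+1+0+0+0+1+1 mod 2 = 1
  s[2] = (0001111000011110000111100001111)·(1011100000100010011010110101011) mod 2 = 0+0+0+1+1+0+0+0+0+0+0+0+0+0+1+0+0+0+0+0+1+0+1+0+0+0+0+1+0+1+1 mod 2 = 0
  s[3] = (0000000111111110000000011111111)·(1011100000100010011010110101011) mod 2 = 0+0+0+0+0+0+0+0+0+0+1+0+0+0+1+0+0+0+0+0+0+0+0+1+0+1+0+1+0+1+1 mod 2 = 1
  s[4] = (0000000000000001111111111111111)·(1011100000100010011010110101011) mod 2 = 0+0+0+0+0+0+0+0+0+0+0+0+0+0+0+0+0+1+1+0+1+0+1+1+0+1+0+1+0+1+1 mod 2 = 1
Syndrome = 11011
Column 27 of H equals this syndrome → error at bit 27 (1-indexed).
Flip bit 27: 1011100000100010011010110101011 → 1011100000100010011010110111011
Extract data bits at positions {3,5,6,7,9,10,11,12,13,14,15,17,18,19,20,21,22,23,24,25,26,27,28,29,30,31}: 11000010001011010110111011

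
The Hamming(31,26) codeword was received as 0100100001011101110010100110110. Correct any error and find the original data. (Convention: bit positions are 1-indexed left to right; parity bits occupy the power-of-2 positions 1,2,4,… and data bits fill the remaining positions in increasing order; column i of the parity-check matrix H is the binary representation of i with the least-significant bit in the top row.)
Syndrome s = H · r^T (mod 2), r = 0100100001011101110010100110110:
  s[0] = (1010101010101010101010101010101)·(0100100001011101110010100110110) mod 2 = 0+0+0+0+1+0+0+0+0+0+0+0+1+0+0+0+1+0+0+0+1+0+1+0+0+0+1+0+1+0+0 mod 2 = 1
  s[1] = (0110011001100110011001100110011)·(0100100001011101110010100110110) mod 2 = 0+1+0+0+0+0+0+0+0+1+0+0+0+1+0+0+0+1+0+0+0+0+1+0+0+1+1+0+0+1+0 mod 2 = 0
  s[2] = (0001111000011110000111100001111)·(0100100001011101110010100110110) mod 2 = 0+0+0+0+1+0+0+0+0+0+0+1+1+1+0+0+0+0+0+0+1+0+1+0+0+0+0+0+1+1+0 mod 2 = 0
  s[3] = (0000000111111110000000011111111)·(0100100001011101110010100110110) mod 2 = 0+0+0+0+0+0+0+0+0+1+0+1+1+1+0+0+0+0+0+0+0+0+0+0+0+1+1+0+1+1+0 mod 2 = 0
  s[4] = (0000000000000001111111111111111)·(0100100001011101110010100110110) mod 2 = 0+0+0+0+0+0+0+0+0+0+0+0+0+0+0+1+1+1+0+0+1+0+1+0+0+1+1+0+1+1+0 mod 2 = 1
Syndrome = 10001
Column 17 of H equals this syndrome → error at bit 17 (1-indexed).
Flip bit 17: 0100100001011101110010100110110 → 0100100001011101010010100110110
Extract data bits at positions {3,5,6,7,9,10,11,12,13,14,15,17,18,19,20,21,22,23,24,25,26,27,28,29,30,31}: 01000101110010010100110110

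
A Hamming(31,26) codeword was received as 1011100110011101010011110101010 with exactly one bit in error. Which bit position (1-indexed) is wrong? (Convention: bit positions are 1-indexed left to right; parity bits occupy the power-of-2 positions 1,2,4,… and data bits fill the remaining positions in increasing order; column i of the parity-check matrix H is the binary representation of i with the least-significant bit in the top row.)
Syndrome s = H · r^T (mod 2), r = 1011100110011101010011110101010:
  s[0] = (1010101010101010101010101010101)·(1011100110011101010011110101010) mod 2 = 1+0+1+0+1+0+0+0+1+0+0+0+1+0+0+0+0+0+0+0+1+0+1+0+0+0+0+0+0+0+0 mod 2 = 1
  s[1] = (0110011001100110011001100110011)·(1011100110011101010011110101010) mod 2 = 0+0+1+0+0+0+0+0+0+0+0+0+0+1+0+0+0+1+0+0+0+1+1+0+0+1+0+0+0+1+0 mod 2 = 1
  s[2] = (0001111000011110000111100001111)·(1011100110011101010011110101010) mod 2 = 0+0+0+1+1+0+0+0+0+0+0+1+1+1+0+0+0+0+0+0+1+1+1+0+0+0+0+1+0+1+0 mod 2 = 0
  s[3] = (0000000111111110000000011111111)·(1011100110011101010011110101010) mod 2 = 0+0+0+0+0+0+0+1+1+0+0+1+1+1+0+0+0+0+0+0+0+0+0+1+0+1+0+1+0+1+0 mod 2 = 1
  s[4] = (0000000000000001111111111111111)·(1011100110011101010011110101010) mod 2 = 0+0+0+0+0+0+0+0+0+0+0+0+0+0+0+1+0+1+0+0+1+1+1+1+0+1+0+1+0+1+0 mod 2 = 1
Syndrome = 11011
Column i of H is the binary representation of i, so the syndrome is the binary index of the flipped bit.
Read s = 11011 with s[0] as LSB: 1·2^0 + 1·2^1 + 0·2^2 + 1·2^3 + 1·2^4 = 27.
Error is at bit position 27.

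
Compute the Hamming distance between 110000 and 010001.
XOR = 100001, count of 1s = 2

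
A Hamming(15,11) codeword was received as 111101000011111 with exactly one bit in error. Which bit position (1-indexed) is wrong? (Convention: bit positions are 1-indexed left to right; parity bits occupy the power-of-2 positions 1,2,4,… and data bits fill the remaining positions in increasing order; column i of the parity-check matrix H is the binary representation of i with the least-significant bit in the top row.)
Syndrome s = H · r^T (mod 2), r = 111101000011111:
  s[0] = (101010101010101)·(111101000011111) mod 2 = 1+0+1+0+0+0+0+0+0+0+1+0+1+0+1 mod 2 = 1
  s[1] = (011001100110011)·(111101000011111) mod 2 = 0+1+1+0+0+1+0+0+0+0+1+0+0+1+1 mod 2 = 0
  s[2] = (000111100001111)·(111101000011111) mod 2 = 0+0+0+1+0+1+0+0+0+0+0+1+1+1+1 mod 2 = 0
  s[3] = (000000011111111)·(111101000011111) mod 2 = 0+0+0+0+0+0+0+0+0+0+1+1+1+1+1 mod 2 = 1
Syndrome = 1001
Column i of H is the binary representation of i, so the syndrome is the binary index of the flipped bit.
Read s = 1001 with s[0] as LSB: 1·2^0 + 0·2^1 + 0·2^2 + 1·2^3 = 9.
Error is at bit position 9.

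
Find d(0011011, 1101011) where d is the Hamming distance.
XOR = 1110000, count of 1s = 3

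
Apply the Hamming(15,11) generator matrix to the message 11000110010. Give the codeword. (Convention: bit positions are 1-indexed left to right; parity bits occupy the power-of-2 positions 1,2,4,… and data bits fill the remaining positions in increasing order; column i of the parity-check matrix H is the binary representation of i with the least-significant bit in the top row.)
Codeword c = d · G (mod 2), d = 11000110010:
  c[0] = d·G[:,0] = (11000110010)·(11011010101) mod 2 = 1+1+0+0+0+0+1+0+0+0+0 mod 2 = 1
  c[1] = d·G[:,1] = (11000110010)·(10110110011) mod 2 = 1+0+0+0+0+1+1+0+0+1+0 mod 2 = 0
  c[2] = d·G[:,2] = (11000110010)·(10000000000) mod 2 = 1+0+0+0+0+0+0+0+0+0+0 mod 2 = 1
  c[3] = d·G[:,3] = (11000110010)·(01110001111) mod 2 = 0+1+0+0+0+0+0+0+0+1+0 mod 2 = 0
  c[4] = d·G[:,4] = (11000110010)·(01000000000) mod 2 = 0+1+0+0+0+0+0+0+0+0+0 mod 2 = 1
  c[5] = d·G[:,5] = (11000110010)·(00100000000) mod 2 = 0+0+0+0+0+0+0+0+0+0+0 mod 2 = 0
  c[6] = d·G[:,6] = (11000110010)·(00010000000) mod 2 = 0+0+0+0+0+0+0+0+0+0+0 mod 2 = 0
  c[7] = d·G[:,7] = (11000110010)·(00001111111) mod 2 = 0+0+0+0+0+1+1+0+0+1+0 mod 2 = 1
  c[8] = d·G[:,8] = (11000110010)·(00001000000) mod 2 = 0+0+0+0+0+0+0+0+0+0+0 mod 2 = 0
  c[9] = d·G[:,9] = (11000110010)·(00000100000) mod 2 = 0+0+0+0+0+1+0+0+0+0+0 mod 2 = 1
  c[10] = d·G[:,10] = (11000110010)·(00000010000) mod 2 = 0+0+0+0+0+0+1+0+0+0+0 mod 2 = 1
  c[11] = d·G[:,11] = (11000110010)·(00000001000) mod 2 = 0+0+0+0+0+0+0+0+0+0+0 mod 2 = 0
  c[12] = d·G[:,12] = (11000110010)·(00000000100) mod 2 = 0+0+0+0+0+0+0+0+0+0+0 mod 2 = 0
  c[13] = d·G[:,13] = (11000110010)·(00000000010) mod 2 = 0+0+0+0+0+0+0+0+0+1+0 mod 2 = 1
  c[14] = d·G[:,14] = (11000110010)·(00000000001) mod 2 = 0+0+0+0+0+0+0+0+0+0+0 mod 2 = 0
Codeword = 101010010110010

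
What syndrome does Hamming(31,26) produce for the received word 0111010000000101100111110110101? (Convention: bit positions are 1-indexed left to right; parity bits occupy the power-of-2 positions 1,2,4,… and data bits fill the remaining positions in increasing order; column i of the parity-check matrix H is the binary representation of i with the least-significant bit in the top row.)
Syndrome s = H · r^T (mod 2), r = 0111010000000101100111110110101:
  s[0] = (1010101010101010101010101010101)·(0111010000000101100111110110101) mod 2 = 0+0+1+0+0+0+0+0+0+0+0+0+0+0+0+0+1+0+0+0+1+0+1+0+0+0+1+0+1+0+1 mod 2 = 1
  s[1] = (0110011001100110011001100110011)·(0111010000000101100111110110101) mod 2 = 0+1+1+0+0+1+0+0+0+0+0+0+0+1+0+0+0+0+0+0+0+1+1+0+0+1+1+0+0+0+1 mod 2 = 1
  s[2] = (0001111000011110000111100001111)·(0111010000000101100111110110101) mod 2 = 0+0+0+1+0+1+0+0+0+0+0+0+0+1+0+0+0+0+0+1+1+1+1+0+0+0+0+0+1+0+1 mod 2 = 1
  s[3] = (0000000111111110000000011111111)·(0111010000000101100111110110101) mod 2 = 0+0+0+0+0+0+0+0+0+0+0+0+0+1+0+0+0+0+0+0+0+0+0+1+0+1+1+0+1+0+1 mod 2 = 0
  s[4] = (0000000000000001111111111111111)·(0111010000000101100111110110101) mod 2 = 0+0+0+0+0+0+0+0+0+0+0+0+0+0+0+1+1+0+0+1+1+1+1+1+0+1+1+0+1+0+1 mod 2 = 1
Syndrome = 11101
Non-zero syndrome: error at position 23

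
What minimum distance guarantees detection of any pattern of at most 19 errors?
Detecting e errors requires d_min ≥ e + 1 = 19 + 1 = 20.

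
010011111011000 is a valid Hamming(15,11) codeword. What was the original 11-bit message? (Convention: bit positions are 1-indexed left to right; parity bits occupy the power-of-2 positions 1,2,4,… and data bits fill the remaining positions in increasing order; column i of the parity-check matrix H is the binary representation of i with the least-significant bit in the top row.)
Parity bits occupy power-of-2 positions; data bits are at positions {3,5,6,7,9,10,11,12,13,14,15} (1-indexed).
Extract: c[3]=0 c[5]=1 c[6]=1 c[7]=1 c[9]=1 c[10]=0 c[11]=1 c[12]=1 c[13]=0 c[14]=0 c[15]=0
Data = 01111011000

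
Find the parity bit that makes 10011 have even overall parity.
Sum of data bits: 1+0+0+1+1 = 3.
3 mod 2 = 1, so parity bit = 1.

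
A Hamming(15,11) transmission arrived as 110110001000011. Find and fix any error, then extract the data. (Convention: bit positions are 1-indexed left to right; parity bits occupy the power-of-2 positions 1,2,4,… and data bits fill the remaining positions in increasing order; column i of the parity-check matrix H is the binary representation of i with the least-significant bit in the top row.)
Syndrome s = H · r^T (mod 2), r = 110110001000011:
  s[0] = (101010101010101)·(110110001000011) mod 2 = 1+0+0+0+1+0+0+0+1+0+0+0+0+0+1 mod 2 = 0
  s[1] = (011001100110011)·(110110001000011) mod 2 = 0+1+0+0+0+0+0+0+0+0+0+0+0+1+1 mod 2 = 1
  s[2] = (000111100001111)·(110110001000011) mod 2 = 0+0+0+1+1+0+0+0+0+0+0+0+0+1+1 mod 2 = 0
  s[3] = (000000011111111)·(110110001000011) mod 2 = 0+0+0+0+0+0+0+0+1+0+0+0+0+1+1 mod 2 = 1
Syndrome = 0101
Column 10 of H equals this syndrome → error at bit 10 (1-indexed).
Flip bit 10: 110110001000011 → 110110001100011
Extract data bits at positions {3,5,6,7,9,10,11,12,13,14,15}: 01001100011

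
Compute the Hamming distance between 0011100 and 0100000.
XOR = 0111100, count of 1s = 4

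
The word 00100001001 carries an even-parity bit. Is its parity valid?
Sum of all bits: 0+0+1+0+0+0+0+1+0+0+1 = 3; 3 mod 2 = 1. Result is 1 → parity error detected.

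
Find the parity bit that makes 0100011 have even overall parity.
Sum of data bits: 0+1+0+0+0+1+1 = 3.
3 mod 2 = 1, so parity bit = 1.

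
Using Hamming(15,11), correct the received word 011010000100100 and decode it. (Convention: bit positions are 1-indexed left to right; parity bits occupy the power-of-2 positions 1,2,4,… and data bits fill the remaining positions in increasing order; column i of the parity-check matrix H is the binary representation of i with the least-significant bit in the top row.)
Syndrome s = H · r^T (mod 2), r = 011010000100100:
  s[0] = (101010101010101)·(011010000100100) mod 2 = 0+0+1+0+1+0+0+0+0+0+0+0+1+0+0 mod 2 = 1
  s[1] = (011001100110011)·(011010000100100) mod 2 = 0+1+1+0+0+0+0+0+0+1+0+0+0+0+0 mod 2 = 1
  s[2] = (000111100001111)·(011010000100100) mod 2 = 0+0+0+0+1+0+0+0+0+0+0+0+1+0+0 mod 2 = 0
  s[3] = (000000011111111)·(011010000100100) mod 2 = 0+0+0+0+0+0+0+0+0+1+0+0+1+0+0 mod 2 = 0
Syndrome = 1100
Column 3 of H equals this syndrome → error at bit 3 (1-indexed).
Flip bit 3: 011010000100100 → 010010000100100
Extract data bits at positions {3,5,6,7,9,10,11,12,13,14,15}: 01000100100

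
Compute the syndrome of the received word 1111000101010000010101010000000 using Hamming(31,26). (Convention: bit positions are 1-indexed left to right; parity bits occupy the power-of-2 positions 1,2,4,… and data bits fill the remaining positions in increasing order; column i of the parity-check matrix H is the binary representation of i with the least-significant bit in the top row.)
Syndrome s = H · r^T (mod 2), r = 1111000101010000010101010000000:
  s[0] = (1010101010101010101010101010101)·(1111000101010000010101010000000) mod 2 = 1+0+1+0+0+0+0+0+0+0+0+0+0+0+0+0+0+0+0+0+0+0+0+0+0+0+0+0+0+0+0 mod 2 = 0
  s[1] = (0110011001100110011001100110011)·(1111000101010000010101010000000) mod 2 = 0+1+1+0+0+0+0+0+0+1+0+0+0+0+0+0+0+1+0+0+0+1+0+0+0+0+0+0+0+0+0 mod 2 = 1
  s[2] = (0001111000011110000111100001111)·(1111000101010000010101010000000) mod 2 = 0+0+0+1+0+0+0+0+0+0+0+1+0+0+0+0+0+0+0+1+0+1+0+0+0+0+0+0+0+0+0 mod 2 = 0
  s[3] = (0000000111111110000000011111111)·(1111000101010000010101010000000) mod 2 = 0+0+0+0+0+0+0+1+0+1+0+1+0+0+0+0+0+0+0+0+0+0+0+1+0+0+0+0+0+0+0 mod 2 = 0
  s[4] = (0000000000000001111111111111111)·(1111000101010000010101010000000) mod 2 = 0+0+0+0+0+0+0+0+0+0+0+0+0+0+0+0+0+1+0+1+0+1+0+1+0+0+0+0+0+0+0 mod 2 = 0
Syndrome = 01000
Non-zero syndrome: error at position 2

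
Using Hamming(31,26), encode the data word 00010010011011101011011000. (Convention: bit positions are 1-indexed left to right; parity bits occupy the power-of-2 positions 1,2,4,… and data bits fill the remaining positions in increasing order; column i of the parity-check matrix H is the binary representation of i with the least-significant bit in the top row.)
Codeword c = d · G (mod 2), d = 00010010011011101011011000:
  c[0] = d·G[:,0] = (00010010011011101011011000)·(11011010101101010101010101) mod 2 = 0+0+0+1+0+0+1+0+0+0+1+0+0+1+0+0+0+0+0+1+0+1+0+0+0+0 mod 2 = 0
  c[1] = d·G[:,1] = (00010010011011101011011000)·(10110110011011001100110011) mod 2 = 0+0+0+1+0+0+1+0+0+1+1+0+1+1+0+0+1+0+0+0+0+1+0+0+0+0 mod 2 = 0
  c[2] = d·G[:,2] = (00010010011011101011011000)·(10000000000000000000000000) mod 2 = 0+0+0+0+0+0+0+0+0+0+0+0+0+0+0+0+0+0+0+0+0+0+0+0+0+0 mod 2 = 0
  c[3] = d·G[:,3] = (00010010011011101011011000)·(01110001111000111100001111) mod 2 = 0+0+0+1+0+0+0+0+0+1+1+0+0+0+1+0+1+0+0+0+0+0+1+0+0+0 mod 2 = 0
  c[4] = d·G[:,4] = (00010010011011101011011000)·(01000000000000000000000000) mod 2 = 0+0+0+0+0+0+0+0+0+0+0+0+0+0+0+0+0+0+0+0+0+0+0+0+0+0 mod 2 = 0
  c[5] = d·G[:,5] = (00010010011011101011011000)·(00100000000000000000000000) mod 2 = 0+0+0+0+0+0+0+0+0+0+0+0+0+0+0+0+0+0+0+0+0+0+0+0+0+0 mod 2 = 0
  c[6] = d·G[:,6] = (00010010011011101011011000)·(00010000000000000000000000) mod 2 = 0+0+0+1+0+0+0+0+0+0+0+0+0+0+0+0+0+0+0+0+0+0+0+0+0+0 mod 2 = 1
  c[7] = d·G[:,7] = (00010010011011101011011000)·(00001111111000000011111111) mod 2 = 0+0+0+0+0+0+1+0+0+1+1+0+0+0+0+0+0+0+1+1+0+1+1+0+0+0 mod 2 = 1
  c[8] = d·G[:,8] = (00010010011011101011011000)·(00001000000000000000000000) mod 2 = 0+0+0+0+0+0+0+0+0+0+0+0+0+0+0+0+0+0+0+0+0+0+0+0+0+0 mod 2 = 0
  c[9] = d·G[:,9] = (00010010011011101011011000)·(00000100000000000000000000) mod 2 = 0+0+0+0+0+0+0+0+0+0+0+0+0+0+0+0+0+0+0+0+0+0+0+0+0+0 mod 2 = 0
  c[10] = d·G[:,10] = (00010010011011101011011000)·(00000010000000000000000000) mod 2 = 0+0+0+0+0+0+1+0+0+0+0+0+0+0+0+0+0+0+0+0+0+0+0+0+0+0 mod 2 = 1
  c[11] = d·G[:,11] = (00010010011011101011011000)·(00000001000000000000000000) mod 2 = 0+0+0+0+0+0+0+0+0+0+0+0+0+0+0+0+0+0+0+0+0+0+0+0+0+0 mod 2 = 0
  c[12] = d·G[:,12] = (00010010011011101011011000)·(00000000100000000000000000) mod 2 = 0+0+0+0+0+0+0+0+0+0+0+0+0+0+0+0+0+0+0+0+0+0+0+0+0+0 mod 2 = 0
  c[13] = d·G[:,13] = (00010010011011101011011000)·(00000000010000000000000000) mod 2 = 0+0+0+0+0+0+0+0+0+1+0+0+0+0+0+0+0+0+0+0+0+0+0+0+0+0 mod 2 = 1
  c[14] = d·G[:,14] = (00010010011011101011011000)·(00000000001000000000000000) mod 2 = 0+0+0+0+0+0+0+0+0+0+1+0+0+0+0+0+0+0+0+0+0+0+0+0+0+0 mod 2 = 1
  c[15] = d·G[:,15] = (00010010011011101011011000)·(00000000000111111111111111) mod 2 = 0+0+0+0+0+0+0+0+0+0+0+0+1+1+1+0+1+0+1+1+0+1+1+0+0+0 mod 2 = 0
  c[16] = d·G[:,16] = (00010010011011101011011000)·(00000000000100000000000000) mod 2 = 0+0+0+0+0+0+0+0+0+0+0+0+0+0+0+0+0+0+0+0+0+0+0+0+0+0 mod 2 = 0
  c[17] = d·G[:,17] = (00010010011011101011011000)·(00000000000010000000000000) mod 2 = 0+0+0+0+0+0+0+0+0+0+0+0+1+0+0+0+0+0+0+0+0+0+0+0+0+0 mod 2 = 1
  c[18] = d·G[:,18] = (00010010011011101011011000)·(00000000000001000000000000) mod 2 = 0+0+0+0+0+0+0+0+0+0+0+0+0+1+0+0+0+0+0+0+0+0+0+0+0+0 mod 2 = 1
  c[19] = d·G[:,19] = (00010010011011101011011000)·(00000000000000100000000000) mod 2 = 0+0+0+0+0+0+0+0+0+0+0+0+0+0+1+0+0+0+0+0+0+0+0+0+0+0 mod 2 = 1
  c[20] = d·G[:,20] = (00010010011011101011011000)·(00000000000000010000000000) mod 2 = 0+0+0+0+0+0+0+0+0+0+0+0+0+0+0+0+0+0+0+0+0+0+0+0+0+0 mod 2 = 0
  c[21] = d·G[:,21] = (00010010011011101011011000)·(00000000000000001000000000) mod 2 = 0+0+0+0+0+0+0+0+0+0+0+0+0+0+0+0+1+0+0+0+0+0+0+0+0+0 mod 2 = 1
  c[22] = d·G[:,22] = (00010010011011101011011000)·(00000000000000000100000000) mod 2 = 0+0+0+0+0+0+0+0+0+0+0+0+0+0+0+0+0+0+0+0+0+0+0+0+0+0 mod 2 = 0
  c[23] = d·G[:,23] = (00010010011011101011011000)·(00000000000000000010000000) mod 2 = 0+0+0+0+0+0+0+0+0+0+0+0+0+0+0+0+0+0+1+0+0+0+0+0+0+0 mod 2 = 1
  c[24] = d·G[:,24] = (00010010011011101011011000)·(00000000000000000001000000) mod 2 = 0+0+0+0+0+0+0+0+0+0+0+0+0+0+0+0+0+0+0+1+0+0+0+0+0+0 mod 2 = 1
  c[25] = d·G[:,25] = (00010010011011101011011000)·(00000000000000000000100000) mod 2 = 0+0+0+0+0+0+0+0+0+0+0+0+0+0+0+0+0+0+0+0+0+0+0+0+0+0 mod 2 = 0
  c[26] = d·G[:,26] = (00010010011011101011011000)·(00000000000000000000010000) mod 2 = 0+0+0+0+0+0+0+0+0+0+0+0+0+0+0+0+0+0+0+0+0+1+0+0+0+0 mod 2 = 1
  c[27] = d·G[:,27] = (00010010011011101011011000)·(00000000000000000000001000) mod 2 = 0+0+0+0+0+0+0+0+0+0+0+0+0+0+0+0+0+0+0+0+0+0+1+0+0+0 mod 2 = 1
  c[28] = d·G[:,28] = (00010010011011101011011000)·(00000000000000000000000100) mod 2 = 0+0+0+0+0+0+0+0+0+0+0+0+0+0+0+0+0+0+0+0+0+0+0+0+0+0 mod 2 = 0
  c[29] = d·G[:,29] = (00010010011011101011011000)·(00000000000000000000000010) mod 2 = 0+0+0+0+0+0+0+0+0+0+0+0+0+0+0+0+0+0+0+0+0+0+0+0+0+0 mod 2 = 0
  c[30] = d·G[:,30] = (00010010011011101011011000)·(00000000000000000000000001) mod 2 = 0+0+0+0+0+0+0+0+0+0+0+0+0+0+0+0+0+0+0+0+0+0+0+0+0+0 mod 2 = 0
Codeword = 0000001100100110011101011011000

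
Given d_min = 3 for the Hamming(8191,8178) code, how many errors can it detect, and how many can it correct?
Detection only: up to d_min − 1 = 2 errors.
Correction: up to ⌊(d_min − 1)/2⌋ = ⌊2/2⌋ = 1 errors.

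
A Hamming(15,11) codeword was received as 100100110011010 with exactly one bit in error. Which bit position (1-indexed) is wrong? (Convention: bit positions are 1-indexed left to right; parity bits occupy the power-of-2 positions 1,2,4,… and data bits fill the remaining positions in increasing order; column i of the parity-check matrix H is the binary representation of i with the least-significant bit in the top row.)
Syndrome s = H · r^T (mod 2), r = 100100110011010:
  s[0] = (101010101010101)·(100100110011010) mod 2 = 1+0+0+0+0+0+1+0+0+0+1+0+0+0+0 mod 2 = 1
  s[1] = (011001100110011)·(100100110011010) mod 2 = 0+0+0+0+0+0+1+0+0+0+1+0+0+1+0 mod 2 = 1
  s[2] = (000111100001111)·(100100110011010) mod 2 = 0+0+0+1+0+0+1+0+0+0+0+1+0+1+0 mod 2 = 0
  s[3] = (000000011111111)·(100100110011010) mod 2 = 0+0+0+0+0+0+0+1+0+0+1+1+0+1+0 mod 2 = 0
Syndrome = 1100
Column i of H is the binary representation of i, so the syndrome is the binary index of the flipped bit.
Read s = 1100 with s[0] as LSB: 1·2^0 + 1·2^1 + 0·2^2 + 0·2^3 = 3.
Error is at bit position 3.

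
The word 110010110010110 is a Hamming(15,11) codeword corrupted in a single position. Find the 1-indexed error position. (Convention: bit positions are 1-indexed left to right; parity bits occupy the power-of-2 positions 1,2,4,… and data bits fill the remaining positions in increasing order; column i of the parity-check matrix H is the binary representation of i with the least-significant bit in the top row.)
Syndrome s = H · r^T (mod 2), r = 110010110010110:
  s[0] = (101010101010101)·(110010110010110) mod 2 = 1+0+0+0+1+0+1+0+0+0+1+0+1+0+0 mod 2 = 1
  s[1] = (011001100110011)·(110010110010110) mod 2 = 0+1+0+0+0+0+1+0+0+0+1+0+0+1+0 mod 2 = 0
  s[2] = (000111100001111)·(110010110010110) mod 2 = 0+0+0+0+1+0+1+0+0+0+0+0+1+1+0 mod 2 = 0
  s[3] = (000000011111111)·(110010110010110) mod 2 = 0+0+0+0+0+0+0+1+0+0+1+0+1+1+0 mod 2 = 0
Syndrome = 1000
Column i of H is the binary representation of i, so the syndrome is the binary index of the flipped bit.
Read s = 1000 with s[0] as LSB: 1·2^0 + 0·2^1 + 0·2^2 + 0·2^3 = 1.
Error is at bit position 1.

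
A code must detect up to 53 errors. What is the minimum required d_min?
Detecting e errors requires d_min ≥ e + 1 = 53 + 1 = 54.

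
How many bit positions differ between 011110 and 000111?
XOR = 011001, count of 1s = 3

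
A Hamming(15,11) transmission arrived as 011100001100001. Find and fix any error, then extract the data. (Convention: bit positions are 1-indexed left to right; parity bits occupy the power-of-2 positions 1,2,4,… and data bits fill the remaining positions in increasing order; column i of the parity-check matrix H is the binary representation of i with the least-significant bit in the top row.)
Syndrome s = H · r^T (mod 2), r = 011100001100001:
  s[0] = (101010101010101)·(011100001100001) mod 2 = 0+0+1+0+0+0+0+0+1+0+0+0+0+0+1 mod 2 = 1
  s[1] = (011001100110011)·(011100001100001) mod 2 = 0+1+1+0+0+0+0+0+0+1+0+0+0+0+1 mod 2 = 0
  s[2] = (000111100001111)·(011100001100001) mod 2 = 0+0+0+1+0+0+0+0+0+0+0+0+0+0+1 mod 2 = 0
  s[3] = (000000011111111)·(011100001100001) mod 2 = 0+0+0+0+0+0+0+0+1+1+0+0+0+0+1 mod 2 = 1
Syndrome = 1001
Column 9 of H equals this syndrome → error at bit 9 (1-indexed).
Flip bit 9: 011100001100001 → 011100000100001
Extract data bits at positions {3,5,6,7,9,10,11,12,13,14,15}: 10000100001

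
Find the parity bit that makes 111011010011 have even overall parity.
Sum of data bits: 1+1+1+0+1+1+0+1+0+0+1+1 = 8.
8 mod 2 = 0, so parity bit = 0.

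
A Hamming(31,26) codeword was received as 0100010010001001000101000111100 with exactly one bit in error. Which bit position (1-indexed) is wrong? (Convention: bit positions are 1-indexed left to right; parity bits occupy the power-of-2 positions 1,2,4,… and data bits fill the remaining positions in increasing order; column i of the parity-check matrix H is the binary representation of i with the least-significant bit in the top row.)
Syndrome s = H · r^T (mod 2), r = 0100010010001001000101000111100:
  s[0] = (1010101010101010101010101010101)·(0100010010001001000101000111100) mod 2 = 0+0+0+0+0+0+0+0+1+0+0+0+1+0+0+0+0+0+0+0+0+0+0+0+0+0+1+0+1+0+0 mod 2 = 0
  s[1] = (0110011001100110011001100110011)·(0100010010001001000101000111100) mod 2 = 0+1+0+0+0+1+0+0+0+0+0+0+0+0+0+0+0+0+0+0+0+1+0+0+0+1+1+0+0+0+0 mod 2 = 1
  s[2] = (0001111000011110000111100001111)·(0100010010001001000101000111100) mod 2 = 0+0+0+0+0+1+0+0+0+0+0+0+1+0+0+0+0+0+0+1+0+1+0+0+0+0+0+1+1+0+0 mod 2 = 0
  s[3] = (0000000111111110000000011111111)·(0100010010001001000101000111100) mod 2 = 0+0+0+0+0+0+0+0+1+0+0+0+1+0+0+0+0+0+0+0+0+0+0+0+0+1+1+1+1+0+0 mod 2 = 0
  s[4] = (0000000000000001111111111111111)·(0100010010001001000101000111100) mod 2 = 0+0+0+0+0+0+0+0+0+0+0+0+0+0+0+1+0+0+0+1+0+1+0+0+0+1+1+1+1+0+0 mod 2 = 1
Syndrome = 01001
Column i of H is the binary representation of i, so the syndrome is the binary index of the flipped bit.
Read s = 01001 with s[0] as LSB: 0·2^0 + 1·2^1 + 0·2^2 + 0·2^3 + 1·2^4 = 18.
Error is at bit position 18.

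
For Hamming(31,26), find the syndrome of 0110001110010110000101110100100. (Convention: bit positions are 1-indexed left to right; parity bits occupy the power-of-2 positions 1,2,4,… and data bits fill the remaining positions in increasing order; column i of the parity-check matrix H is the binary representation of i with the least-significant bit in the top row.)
Syndrome s = H · r^T (mod 2), r = 0110001110010110000101110100100:
  s[0] = (1010101010101010101010101010101)·(0110001110010110000101110100100) mod 2 = 0+0+1+0+0+0+1+0+1+0+0+0+0+0+1+0+0+0+0+0+0+0+1+0+0+0+0+0+1+0+0 mod 2 = 0
  s[1] = (0110011001100110011001100110011)·(0110001110010110000101110100100) mod 2 = 0+1+1+0+0+0+1+0+0+0+0+0+0+1+1+0+0+0+0+0+0+1+1+0+0+1+0+0+0+0+0 mod 2 = 0
  s[2] = (0001111000011110000111100001111)·(0110001110010110000101110100100) mod 2 = 0+0+0+0+0+0+1+0+0+0+0+1+0+1+1+0+0+0+0+1+0+1+1+0+0+0+0+0+1+0+0 mod 2 = 0
  s[3] = (0000000111111110000000011111111)·(0110001110010110000101110100100) mod 2 = 0+0+0+0+0+0+0+1+1+0+0+1+0+1+1+0+0+0+0+0+0+0+0+1+0+1+0+0+1+0+0 mod 2 = 0
  s[4] = (0000000000000001111111111111111)·(0110001110010110000101110100100) mod 2 = 0+0+0+0+0+0+0+0+0+0+0+0+0+0+0+0+0+0+0+1+0+1+1+1+0+1+0+0+1+0+0 mod 2 = 0
Syndrome = 00000
s = 0: no error detected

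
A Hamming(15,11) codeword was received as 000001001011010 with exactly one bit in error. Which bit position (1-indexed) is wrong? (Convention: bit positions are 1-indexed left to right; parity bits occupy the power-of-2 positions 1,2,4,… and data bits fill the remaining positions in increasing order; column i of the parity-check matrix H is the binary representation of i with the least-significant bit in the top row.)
Syndrome s = H · r^T (mod 2), r = 000001001011010:
  s[0] = (101010101010101)·(000001001011010) mod 2 = 0+0+0+0+0+0+0+0+1+0+1+0+0+0+0 mod 2 = 0
  s[1] = (011001100110011)·(000001001011010) mod 2 = 0+0+0+0+0+1+0+0+0+0+1+0+0+1+0 mod 2 = 1
  s[2] = (000111100001111)·(000001001011010) mod 2 = 0+0+0+0+0+1+0+0+0+0+0+1+0+1+0 mod 2 = 1
  s[3] = (000000011111111)·(000001001011010) mod 2 = 0+0+0+0+0+0+0+0+1+0+1+1+0+1+0 mod 2 = 0
Syndrome = 0110
Column i of H is the binary representation of i, so the syndrome is the binary index of the flipped bit.
Read s = 0110 with s[0] as LSB: 0·2^0 + 1·2^1 + 1·2^2 + 0·2^3 = 6.
Error is at bit position 6.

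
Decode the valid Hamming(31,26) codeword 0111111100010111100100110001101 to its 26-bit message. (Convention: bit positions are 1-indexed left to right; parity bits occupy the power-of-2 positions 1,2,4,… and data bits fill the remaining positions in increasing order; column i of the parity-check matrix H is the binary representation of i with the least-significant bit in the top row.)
Parity bits occupy power-of-2 positions; data bits are at positions {3,5,6,7,9,10,11,12,13,14,15,17,18,19,20,21,22,23,24,25,26,27,28,29,30,31} (1-indexed).
Extract: c[3]=1 c[5]=1 c[6]=1 c[7]=1 c[9]=0 c[10]=0 c[11]=0 c[12]=1 c[13]=0 c[14]=1 c[15]=1 c[17]=1 c[18]=0 c[19]=0 c[20]=1 c[21]=0 c[22]=0 c[23]=1 c[24]=1 c[25]=0 c[26]=0 c[27]=0 c[28]=1 c[29]=1 c[30]=0 c[31]=1
Data = 11110001011100100110001101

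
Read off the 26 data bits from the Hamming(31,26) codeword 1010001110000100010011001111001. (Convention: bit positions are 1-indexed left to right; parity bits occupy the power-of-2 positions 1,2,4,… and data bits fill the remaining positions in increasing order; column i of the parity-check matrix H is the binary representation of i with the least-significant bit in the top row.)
Parity bits occupy power-of-2 positions; data bits are at positions {3,5,6,7,9,10,11,12,13,14,15,17,18,19,20,21,22,23,24,25,26,27,28,29,30,31} (1-indexed).
Extract: c[3]=1 c[5]=0 c[6]=0 c[7]=1 c[9]=1 c[10]=0 c[11]=0 c[12]=0 c[13]=0 c[14]=1 c[15]=0 c[17]=0 c[18]=1 c[19]=0 c[20]=0 c[21]=1 c[22]=1 c[23]=0 c[24]=0 c[25]=1 c[26]=1 c[27]=1 c[28]=1 c[29]=0 c[30]=0 c[31]=1
Data = 10011000010010011001111001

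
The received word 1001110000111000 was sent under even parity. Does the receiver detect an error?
Sum of received bits: 1+0+0+1+1+1+0+0+0+0+1+1+1+0+0+0 = 7; 7 mod 2 = 1. Result is 1 ≠ 0 → error detected.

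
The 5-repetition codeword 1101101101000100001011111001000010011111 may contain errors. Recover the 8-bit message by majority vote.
Split into 5-bit blocks and majority-vote each:
  block 1 = 11011: 4 ones, 1 zeros → 1
  block 2 = 01101: 3 ones, 2 zeros → 1
  block 3 = 00010: 1 ones, 4 zeros → 0
  block 4 = 00010: 1 ones, 4 zeros → 0
  block 5 = 11111: 5 ones, 0 zeros → 1
  block 6 = 00100: 1 ones, 4 zeros → 0
  block 7 = 00100: 1 ones, 4 zeros → 0
  block 8 = 11111: 5 ones, 0 zeros → 1
Decoded = 11001001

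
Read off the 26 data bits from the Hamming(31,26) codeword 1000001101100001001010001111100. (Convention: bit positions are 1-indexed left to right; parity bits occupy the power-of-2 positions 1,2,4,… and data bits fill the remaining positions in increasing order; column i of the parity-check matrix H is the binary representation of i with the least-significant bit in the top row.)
Parity bits occupy power-of-2 positions; data bits are at positions {3,5,6,7,9,10,11,12,13,14,15,17,18,19,20,21,22,23,24,25,26,27,28,29,30,31} (1-indexed).
Extract: c[3]=0 c[5]=0 c[6]=0 c[7]=1 c[9]=0 c[10]=1 c[11]=1 c[12]=0 c[13]=0 c[14]=0 c[15]=0 c[17]=0 c[18]=0 c[19]=1 c[20]=0 c[21]=1 c[22]=0 c[23]=0 c[24]=0 c[25]=1 c[26]=1 c[27]=1 c[28]=1 c[29]=1 c[30]=0 c[31]=0
Data = 00010110000001010001111100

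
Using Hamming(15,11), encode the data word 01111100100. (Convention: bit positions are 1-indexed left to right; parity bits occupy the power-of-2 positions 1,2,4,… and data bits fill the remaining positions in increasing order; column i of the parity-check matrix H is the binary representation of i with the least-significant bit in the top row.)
Codeword c = d · G (mod 2), d = 01111100100:
  c[0] = d·G[:,0] = (01111100100)·(11011010101) mod 2 = 0+1+0+1+1+0+0+0+1+0+0 mod 2 = 0
  c[1] = d·G[:,1] = (01111100100)·(10110110011) mod 2 = 0+0+1+1+0+1+0+0+0+0+0 mod 2 = 1
  c[2] = d·G[:,2] = (01111100100)·(10000000000) mod 2 = 0+0+0+0+0+0+0+0+0+0+0 mod 2 = 0
  c[3] = d·G[:,3] = (01111100100)·(01110001111) mod 2 = 0+1+1+1+0+0+0+0+1+0+0 mod 2 = 0
  c[4] = d·G[:,4] = (01111100100)·(01000000000) mod 2 = 0+1+0+0+0+0+0+0+0+0+0 mod 2 = 1
  c[5] = d·G[:,5] = (01111100100)·(00100000000) mod 2 = 0+0+1+0+0+0+0+0+0+0+0 mod 2 = 1
  c[6] = d·G[:,6] = (01111100100)·(00010000000) mod 2 = 0+0+0+1+0+0+0+0+0+0+0 mod 2 = 1
  c[7] = d·G[:,7] = (01111100100)·(00001111111) mod 2 = 0+0+0+0+1+1+0+0+1+0+0 mod 2 = 1
  c[8] = d·G[:,8] = (01111100100)·(00001000000) mod 2 = 0+0+0+0+1+0+0+0+0+0+0 mod 2 = 1
  c[9] = d·G[:,9] = (01111100100)·(00000100000) mod 2 = 0+0+0+0+0+1+0+0+0+0+0 mod 2 = 1
  c[10] = d·G[:,10] = (01111100100)·(00000010000) mod 2 = 0+0+0+0+0+0+0+0+0+0+0 mod 2 = 0
  c[11] = d·G[:,11] = (01111100100)·(00000001000) mod 2 = 0+0+0+0+0+0+0+0+0+0+0 mod 2 = 0
  c[12] = d·G[:,12] = (01111100100)·(00000000100) mod 2 = 0+0+0+0+0+0+0+0+1+0+0 mod 2 = 1
  c[13] = d·G[:,13] = (01111100100)·(00000000010) mod 2 = 0+0+0+0+0+0+0+0+0+0+0 mod 2 = 0
  c[14] = d·G[:,14] = (01111100100)·(00000000001) mod 2 = 0+0+0+0+0+0+0+0+0+0+0 mod 2 = 0
Codeword = 010011111100100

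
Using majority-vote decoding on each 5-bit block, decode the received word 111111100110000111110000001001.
Split into 5-bit blocks and majority-vote each:
  block 1 = 11111: 5 ones, 0 zeros → 1
  block 2 = 11001: 3 ones, 2 zeros → 1
  block 3 = 10000: 1 ones, 4 zeros → 0
  block 4 = 11111: 5 ones, 0 zeros → 1
  block 5 = 00000: 0 ones, 5 zeros → 0
  block 6 = 01001: 2 ones, 3 zeros → 0
Decoded = 110100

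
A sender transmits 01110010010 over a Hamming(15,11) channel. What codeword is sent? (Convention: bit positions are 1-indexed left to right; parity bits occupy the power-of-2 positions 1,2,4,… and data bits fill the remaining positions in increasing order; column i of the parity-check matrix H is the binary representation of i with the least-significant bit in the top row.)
Codeword c = d · G (mod 2), d = 01110010010:
  c[0] = d·G[:,0] = (01110010010)·(11011010101) mod 2 = 0+1+0+1+0+0+1+0+0+0+0 mod 2 = 1
  c[1] = d·G[:,1] = (01110010010)·(10110110011) mod 2 = 0+0+1+1+0+0+1+0+0+1+0 mod 2 = 0
  c[2] = d·G[:,2] = (01110010010)·(10000000000) mod 2 = 0+0+0+0+0+0+0+0+0+0+0 mod 2 = 0
  c[3] = d·G[:,3] = (01110010010)·(01110001111) mod 2 = 0+1+1+1+0+0+0+0+0+1+0 mod 2 = 0
  c[4] = d·G[:,4] = (01110010010)·(01000000000) mod 2 = 0+1+0+0+0+0+0+0+0+0+0 mod 2 = 1
  c[5] = d·G[:,5] = (01110010010)·(00100000000) mod 2 = 0+0+1+0+0+0+0+0+0+0+0 mod 2 = 1
  c[6] = d·G[:,6] = (01110010010)·(00010000000) mod 2 = 0+0+0+1+0+0+0+0+0+0+0 mod 2 = 1
  c[7] = d·G[:,7] = (01110010010)·(00001111111) mod 2 = 0+0+0+0+0+0+1+0+0+1+0 mod 2 = 0
  c[8] = d·G[:,8] = (01110010010)·(00001000000) mod 2 = 0+0+0+0+0+0+0+0+0+0+0 mod 2 = 0
  c[9] = d·G[:,9] = (01110010010)·(00000100000) mod 2 = 0+0+0+0+0+0+0+0+0+0+0 mod 2 = 0
  c[10] = d·G[:,10] = (01110010010)·(00000010000) mod 2 = 0+0+0+0+0+0+1+0+0+0+0 mod 2 = 1
  c[11] = d·G[:,11] = (01110010010)·(00000001000) mod 2 = 0+0+0+0+0+0+0+0+0+0+0 mod 2 = 0
  c[12] = d·G[:,12] = (01110010010)·(00000000100) mod 2 = 0+0+0+0+0+0+0+0+0+0+0 mod 2 = 0
  c[13] = d·G[:,13] = (01110010010)·(00000000010) mod 2 = 0+0+0+0+0+0+0+0+0+1+0 mod 2 = 1
  c[14] = d·G[:,14] = (01110010010)·(00000000001) mod 2 = 0+0+0+0+0+0+0+0+0+0+0 mod 2 = 0
Codeword = 100011100010010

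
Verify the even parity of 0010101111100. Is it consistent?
Sum of all bits: 0+0+1+0+1+0+1+1+1+1+1+0+0 = 7; 7 mod 2 = 1. Result is 1 → parity error detected.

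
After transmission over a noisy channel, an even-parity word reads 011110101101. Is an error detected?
Sum of received bits: 0+1+1+1+1+0+1+0+1+1+0+1 = 8; 8 mod 2 = 0. Result is 0 → no error detected.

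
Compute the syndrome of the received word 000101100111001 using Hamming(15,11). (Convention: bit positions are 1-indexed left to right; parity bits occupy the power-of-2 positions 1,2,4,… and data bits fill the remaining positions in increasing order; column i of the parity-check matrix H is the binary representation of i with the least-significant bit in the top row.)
Syndrome s = H · r^T (mod 2), r = 000101100111001:
  s[0] = (101010101010101)·(000101100111001) mod 2 = 0+0+0+0+0+0+1+0+0+0+1+0+0+0+1 mod 2 = 1
  s[1] = (011001100110011)·(000101100111001) mod 2 = 0+0+0+0+0+1+1+0+0+1+1+0+0+0+1 mod 2 = 1
  s[2] = (000111100001111)·(000101100111001) mod 2 = 0+0+0+1+0+1+1+0+0+0+0+1+0+0+1 mod 2 = 1
  s[3] = (000000011111111)·(000101100111001) mod 2 = 0+0+0+0+0+0+0+0+0+1+1+1+0+0+1 mod 2 = 0
Syndrome = 1110
Non-zero syndrome: error at position 7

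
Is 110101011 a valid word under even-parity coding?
Sum of all bits: 1+1+0+1+0+1+0+1+1 = 6; 6 mod 2 = 0. Result is 0 → valid parity.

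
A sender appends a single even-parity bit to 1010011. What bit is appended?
Sum of data bits: 1+0+1+0+0+1+1 = 4.
4 mod 2 = 0, so parity bit = 0.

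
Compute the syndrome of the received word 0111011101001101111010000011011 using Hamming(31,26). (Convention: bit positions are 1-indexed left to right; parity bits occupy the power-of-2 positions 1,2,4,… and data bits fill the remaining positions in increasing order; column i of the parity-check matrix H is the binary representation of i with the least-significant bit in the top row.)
Syndrome s = H · r^T (mod 2), r = 0111011101001101111010000011011:
  s[0] = (1010101010101010101010101010101)·(0111011101001101111010000011011) mod 2 = 0+0+1+0+0+0+1+0+0+0+0+0+1+0+0+0+1+0+1+0+1+0+0+0+0+0+1+0+0+0+1 mod 2 = 0
  s[1] = (0110011001100110011001100110011)·(0111011101001101111010000011011) mod 2 = 0+1+1+0+0+1+1+0+0+1+0+0+0+1+0+0+0+1+1+0+0+0+0+0+0+0+1+0+0+1+1 mod 2 = 1
  s[2] = (0001111000011110000111100001111)·(0111011101001101111010000011011) mod 2 = 0+0+0+1+0+1+1+0+0+0+0+0+1+1+0+0+0+0+0+0+1+0+0+0+0+0+0+1+0+1+1 mod 2 = 1
  s[3] = (0000000111111110000000011111111)·(0111011101001101111010000011011) mod 2 = 0+0+0+0+0+0+0+1+0+1+0+0+1+1+0+0+0+0+0+0+0+0+0+0+0+0+1+1+0+1+1 mod 2 = 0
  s[4] = (0000000000000001111111111111111)·(0111011101001101111010000011011) mod 2 = 0+0+0+0+0+0+0+0+0+0+0+0+0+0+0+1+1+1+1+0+1+0+0+0+0+0+1+1+0+1+1 mod 2 = 1
Syndrome = 01101
Non-zero syndrome: error at position 22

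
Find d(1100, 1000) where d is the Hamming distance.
XOR = 0100, count of 1s = 1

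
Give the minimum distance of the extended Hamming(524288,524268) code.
d_min = 4 (adding an overall parity bit to Hamming(524287,524268) raises d_min from 3 to 4).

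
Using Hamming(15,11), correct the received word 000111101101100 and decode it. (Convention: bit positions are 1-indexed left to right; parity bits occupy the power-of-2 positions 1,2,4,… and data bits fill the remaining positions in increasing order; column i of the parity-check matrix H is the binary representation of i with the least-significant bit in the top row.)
Syndrome s = H · r^T (mod 2), r = 000111101101100:
  s[0] = (101010101010101)·(000111101101100) mod 2 = 0+0+0+0+1+0+1+0+1+0+0+0+1+0+0 mod 2 = 0
  s[1] = (011001100110011)·(000111101101100) mod 2 = 0+0+0+0+0+1+1+0+0+1+0+0+0+0+0 mod 2 = 1
  s[2] = (000111100001111)·(000111101101100) mod 2 = 0+0+0+1+1+1+1+0+0+0+0+1+1+0+0 mod 2 = 0
  s[3] = (000000011111111)·(000111101101100) mod 2 = 0+0+0+0+0+0+0+0+1+1+0+1+1+0+0 mod 2 = 0
Syndrome = 0100
Column 2 of H equals this syndrome → error at bit 2 (1-indexed).
Flip bit 2: 000111101101100 → 010111101101100
Extract data bits at positions {3,5,6,7,9,10,11,12,13,14,15}: 01111101100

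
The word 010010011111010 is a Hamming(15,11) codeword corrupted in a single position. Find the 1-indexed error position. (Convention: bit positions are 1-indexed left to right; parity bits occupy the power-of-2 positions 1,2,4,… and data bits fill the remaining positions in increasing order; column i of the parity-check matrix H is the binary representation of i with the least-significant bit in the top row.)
Syndrome s = H · r^T (mod 2), r = 010010011111010:
  s[0] = (101010101010101)·(010010011111010) mod 2 = 0+0+0+0+1+0+0+0+1+0+1+0+0+0+0 mod 2 = 1
  s[1] = (011001100110011)·(010010011111010) mod 2 = 0+1+0+0+0+0+0+0+0+1+1+0+0+1+0 mod 2 = 0
  s[2] = (000111100001111)·(010010011111010) mod 2 = 0+0+0+0+1+0+0+0+0+0+0+1+0+1+0 mod 2 = 1
  s[3] = (000000011111111)·(010010011111010) mod 2 = 0+0+0+0+0+0+0+1+1+1+1+1+0+1+0 mod 2 = 0
Syndrome = 1010
Column i of H is the binary representation of i, so the syndrome is the binary index of the flipped bit.
Read s = 1010 with s[0] as LSB: 1·2^0 + 0·2^1 + 1·2^2 + 0·2^3 = 5.
Error is at bit position 5.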